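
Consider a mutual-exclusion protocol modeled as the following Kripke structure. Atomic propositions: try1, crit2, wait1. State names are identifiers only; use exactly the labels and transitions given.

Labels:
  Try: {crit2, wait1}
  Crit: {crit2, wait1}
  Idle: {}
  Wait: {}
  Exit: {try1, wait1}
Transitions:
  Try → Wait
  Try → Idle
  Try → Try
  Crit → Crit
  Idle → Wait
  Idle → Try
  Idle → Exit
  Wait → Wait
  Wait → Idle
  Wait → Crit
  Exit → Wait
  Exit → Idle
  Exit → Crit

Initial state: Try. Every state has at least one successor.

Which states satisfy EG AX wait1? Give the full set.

States satisfying AX wait1: {Crit}.
States satisfying EG AX wait1: {Crit}.

{Crit}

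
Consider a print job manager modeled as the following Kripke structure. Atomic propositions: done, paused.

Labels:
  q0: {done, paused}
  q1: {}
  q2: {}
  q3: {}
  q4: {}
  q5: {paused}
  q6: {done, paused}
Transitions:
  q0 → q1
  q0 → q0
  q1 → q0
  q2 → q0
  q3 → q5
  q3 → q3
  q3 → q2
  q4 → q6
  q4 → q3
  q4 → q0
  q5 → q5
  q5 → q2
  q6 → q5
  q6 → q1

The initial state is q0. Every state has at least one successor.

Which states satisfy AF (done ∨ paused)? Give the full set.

{q0, q1, q2, q5, q6}

States satisfying done ∨ paused: {q0, q5, q6}.
States satisfying AF (done ∨ paused): {q0, q1, q2, q5, q6}.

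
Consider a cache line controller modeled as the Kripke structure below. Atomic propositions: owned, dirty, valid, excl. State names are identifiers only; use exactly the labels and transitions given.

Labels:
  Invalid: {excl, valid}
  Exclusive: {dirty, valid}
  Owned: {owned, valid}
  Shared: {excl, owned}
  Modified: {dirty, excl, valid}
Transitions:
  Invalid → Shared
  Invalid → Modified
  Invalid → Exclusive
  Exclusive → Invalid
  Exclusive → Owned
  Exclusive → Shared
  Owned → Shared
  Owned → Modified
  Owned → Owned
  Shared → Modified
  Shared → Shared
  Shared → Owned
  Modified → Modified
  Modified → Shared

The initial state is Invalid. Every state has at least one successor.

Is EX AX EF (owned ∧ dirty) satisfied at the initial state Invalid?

Violated

States satisfying AX EF (owned ∧ dirty): ∅.
States satisfying EX AX EF (owned ∧ dirty): ∅.
No suitable path/successor from Invalid witnesses the formula.
Invalid ∉ Sat(EX AX EF (owned ∧ dirty)).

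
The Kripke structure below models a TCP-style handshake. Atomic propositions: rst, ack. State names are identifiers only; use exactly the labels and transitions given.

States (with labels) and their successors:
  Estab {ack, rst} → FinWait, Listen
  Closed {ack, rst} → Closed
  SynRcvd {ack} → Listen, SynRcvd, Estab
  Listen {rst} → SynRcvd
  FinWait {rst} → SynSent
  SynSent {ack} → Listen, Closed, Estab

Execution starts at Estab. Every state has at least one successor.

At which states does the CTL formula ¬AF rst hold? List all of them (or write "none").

States satisfying rst: {Estab, Closed, Listen, FinWait}.
States satisfying AF rst: {Estab, Closed, Listen, FinWait, SynSent}.
States satisfying ¬AF rst: {SynRcvd}.

{SynRcvd}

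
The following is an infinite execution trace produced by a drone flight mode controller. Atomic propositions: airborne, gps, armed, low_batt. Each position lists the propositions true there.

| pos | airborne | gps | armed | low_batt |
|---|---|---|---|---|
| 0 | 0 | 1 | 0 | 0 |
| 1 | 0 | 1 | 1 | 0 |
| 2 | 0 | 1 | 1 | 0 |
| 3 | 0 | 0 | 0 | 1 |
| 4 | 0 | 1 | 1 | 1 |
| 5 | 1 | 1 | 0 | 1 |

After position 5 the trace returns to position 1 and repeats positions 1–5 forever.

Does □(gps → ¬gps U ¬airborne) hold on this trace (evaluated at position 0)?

gps → ¬gps U ¬airborne must hold at every position from 0 onward. It fails at position 5, so □(gps → ¬gps U ¬airborne) is false.
Positions where gps holds: 0, 1, 2, 4, 5.
Check ¬gps U ¬airborne at each: 0→ok, 1→ok, 2→ok, 4→ok, 5→fails.

No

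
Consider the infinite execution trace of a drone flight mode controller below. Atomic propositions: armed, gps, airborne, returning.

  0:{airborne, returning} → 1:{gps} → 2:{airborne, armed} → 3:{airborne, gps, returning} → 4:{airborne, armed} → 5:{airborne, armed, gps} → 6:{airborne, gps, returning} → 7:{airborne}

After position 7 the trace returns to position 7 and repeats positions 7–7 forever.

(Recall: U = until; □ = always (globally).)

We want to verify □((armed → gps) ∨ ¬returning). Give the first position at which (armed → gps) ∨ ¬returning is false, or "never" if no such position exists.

never

(armed → gps) ∨ ¬returning holds at every position 0..7, and those are all the positions the trace ever visits, so the invariant □((armed → gps) ∨ ¬returning) is never violated.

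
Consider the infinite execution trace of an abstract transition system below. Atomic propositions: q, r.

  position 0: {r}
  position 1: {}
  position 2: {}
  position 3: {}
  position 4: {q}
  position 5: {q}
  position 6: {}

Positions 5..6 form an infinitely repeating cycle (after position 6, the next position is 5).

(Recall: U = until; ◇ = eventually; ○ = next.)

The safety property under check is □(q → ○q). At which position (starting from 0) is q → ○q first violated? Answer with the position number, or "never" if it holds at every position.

Check q → ○q at each position in order: 0 ✓, 1 ✓, 2 ✓, 3 ✓, 4 ✓.
At position 5 the labels are {q} and the next position 6 has {}, so q → ○q is false there. This is the first violation.

5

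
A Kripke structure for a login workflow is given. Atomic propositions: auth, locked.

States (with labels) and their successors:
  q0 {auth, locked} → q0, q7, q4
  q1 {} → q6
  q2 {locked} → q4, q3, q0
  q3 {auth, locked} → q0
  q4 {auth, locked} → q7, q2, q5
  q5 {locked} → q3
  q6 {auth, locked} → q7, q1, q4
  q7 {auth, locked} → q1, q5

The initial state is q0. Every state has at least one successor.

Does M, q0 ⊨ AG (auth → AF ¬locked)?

States satisfying auth → AF ¬locked: {q1, q2, q5}.
States satisfying AG (auth → AF ¬locked): ∅.
q0 is reachable from q0 and violates auth → AF ¬locked, so AG fails at q0.
q0 ∉ Sat(AG (auth → AF ¬locked)).

No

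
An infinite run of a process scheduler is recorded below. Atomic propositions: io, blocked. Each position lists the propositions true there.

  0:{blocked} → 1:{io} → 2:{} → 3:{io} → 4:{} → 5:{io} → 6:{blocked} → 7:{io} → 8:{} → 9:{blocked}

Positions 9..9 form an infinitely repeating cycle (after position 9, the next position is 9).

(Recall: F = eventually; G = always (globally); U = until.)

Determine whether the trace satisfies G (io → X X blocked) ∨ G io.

io → X X blocked must hold at every position from 0 onward. It fails at position 1, so G (io → X X blocked) is false.
Positions where io holds: 1, 3, 5, 7.
Check X X blocked at each: 1→fails, 3→fails, 5→fails, 7→ok.
io must hold at every position from 0 onward. It fails at position 0, so G io is false.
At position 0: G (io → X X blocked) is false; G io is false; so G (io → X X blocked) ∨ G io is false.

Does not hold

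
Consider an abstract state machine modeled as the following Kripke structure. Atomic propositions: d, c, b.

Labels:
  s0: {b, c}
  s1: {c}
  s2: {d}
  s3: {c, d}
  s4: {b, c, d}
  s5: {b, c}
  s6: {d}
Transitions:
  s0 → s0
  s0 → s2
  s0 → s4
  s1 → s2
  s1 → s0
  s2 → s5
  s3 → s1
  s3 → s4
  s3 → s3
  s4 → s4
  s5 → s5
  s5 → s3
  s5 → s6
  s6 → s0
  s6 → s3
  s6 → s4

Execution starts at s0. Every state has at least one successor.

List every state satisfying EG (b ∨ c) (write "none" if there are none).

{s0, s1, s3, s4, s5}

States satisfying b ∨ c: {s0, s1, s3, s4, s5}.
States satisfying EG (b ∨ c): {s0, s1, s3, s4, s5}.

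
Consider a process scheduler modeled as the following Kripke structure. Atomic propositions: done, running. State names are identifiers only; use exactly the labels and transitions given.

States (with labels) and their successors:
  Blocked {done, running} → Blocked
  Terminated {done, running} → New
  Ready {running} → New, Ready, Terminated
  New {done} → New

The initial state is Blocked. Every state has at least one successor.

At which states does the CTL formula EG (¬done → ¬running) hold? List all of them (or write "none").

{Blocked, Terminated, New}

States satisfying ¬done → ¬running: {Blocked, Terminated, New}.
States satisfying EG (¬done → ¬running): {Blocked, Terminated, New}.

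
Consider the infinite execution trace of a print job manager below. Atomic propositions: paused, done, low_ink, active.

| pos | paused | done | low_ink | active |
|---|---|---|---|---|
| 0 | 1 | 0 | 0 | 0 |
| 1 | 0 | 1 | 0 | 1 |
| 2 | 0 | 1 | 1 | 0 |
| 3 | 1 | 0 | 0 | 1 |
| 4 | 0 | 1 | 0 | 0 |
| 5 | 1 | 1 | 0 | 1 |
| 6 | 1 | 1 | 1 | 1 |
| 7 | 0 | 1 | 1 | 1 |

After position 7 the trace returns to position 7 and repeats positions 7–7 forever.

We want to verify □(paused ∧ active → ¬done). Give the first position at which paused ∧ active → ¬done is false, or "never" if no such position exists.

5

Check paused ∧ active → ¬done at each position in order: 0 ✓, 1 ✓, 2 ✓, 3 ✓, 4 ✓.
At position 5 the labels are {active, done, paused}, so paused ∧ active → ¬done is false there. This is the first violation.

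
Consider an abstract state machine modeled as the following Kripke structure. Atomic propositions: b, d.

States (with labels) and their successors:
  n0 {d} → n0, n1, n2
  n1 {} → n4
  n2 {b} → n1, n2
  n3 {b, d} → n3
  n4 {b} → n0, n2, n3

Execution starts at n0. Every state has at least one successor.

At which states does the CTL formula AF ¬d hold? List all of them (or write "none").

States satisfying ¬d: {n1, n2, n4}.
States satisfying AF ¬d: {n1, n2, n4}.

{n1, n2, n4}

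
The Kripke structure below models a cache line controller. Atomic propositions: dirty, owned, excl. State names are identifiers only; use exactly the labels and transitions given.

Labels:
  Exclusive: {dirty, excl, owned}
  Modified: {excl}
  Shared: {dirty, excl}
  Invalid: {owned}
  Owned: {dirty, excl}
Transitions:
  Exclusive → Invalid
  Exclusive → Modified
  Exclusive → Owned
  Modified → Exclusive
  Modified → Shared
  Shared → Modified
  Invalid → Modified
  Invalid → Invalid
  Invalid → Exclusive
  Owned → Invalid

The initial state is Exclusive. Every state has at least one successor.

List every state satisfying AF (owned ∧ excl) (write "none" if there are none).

States satisfying owned ∧ excl: {Exclusive}.
States satisfying AF (owned ∧ excl): {Exclusive}.

{Exclusive}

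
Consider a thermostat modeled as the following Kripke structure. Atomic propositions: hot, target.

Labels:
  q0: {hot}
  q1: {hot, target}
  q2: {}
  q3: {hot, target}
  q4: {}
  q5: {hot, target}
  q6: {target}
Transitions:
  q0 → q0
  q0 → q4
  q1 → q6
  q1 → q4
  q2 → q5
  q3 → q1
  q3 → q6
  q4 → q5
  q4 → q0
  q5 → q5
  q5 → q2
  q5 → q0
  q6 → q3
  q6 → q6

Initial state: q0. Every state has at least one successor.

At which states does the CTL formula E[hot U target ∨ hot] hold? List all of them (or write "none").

States satisfying hot: {q0, q1, q3, q5}.
States satisfying target ∨ hot: {q0, q1, q3, q5, q6}.
States satisfying E[hot U target ∨ hot]: {q0, q1, q3, q5, q6}.

{q0, q1, q3, q5, q6}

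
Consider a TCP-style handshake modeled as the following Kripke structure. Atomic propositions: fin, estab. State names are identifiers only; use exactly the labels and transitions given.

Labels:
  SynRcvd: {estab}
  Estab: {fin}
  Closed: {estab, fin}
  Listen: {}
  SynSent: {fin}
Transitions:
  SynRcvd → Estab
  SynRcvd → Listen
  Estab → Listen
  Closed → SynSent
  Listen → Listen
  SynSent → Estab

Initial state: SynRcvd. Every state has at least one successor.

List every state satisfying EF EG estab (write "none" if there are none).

none

States satisfying EG estab: ∅.
States satisfying EF EG estab: ∅.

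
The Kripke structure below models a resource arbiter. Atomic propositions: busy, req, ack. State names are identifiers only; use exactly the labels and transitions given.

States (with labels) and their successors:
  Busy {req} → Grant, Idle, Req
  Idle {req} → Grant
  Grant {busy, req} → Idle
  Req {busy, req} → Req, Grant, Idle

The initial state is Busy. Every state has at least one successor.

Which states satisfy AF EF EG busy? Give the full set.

States satisfying EF EG busy: {Busy, Req}.
States satisfying AF EF EG busy: {Busy, Req}.

{Busy, Req}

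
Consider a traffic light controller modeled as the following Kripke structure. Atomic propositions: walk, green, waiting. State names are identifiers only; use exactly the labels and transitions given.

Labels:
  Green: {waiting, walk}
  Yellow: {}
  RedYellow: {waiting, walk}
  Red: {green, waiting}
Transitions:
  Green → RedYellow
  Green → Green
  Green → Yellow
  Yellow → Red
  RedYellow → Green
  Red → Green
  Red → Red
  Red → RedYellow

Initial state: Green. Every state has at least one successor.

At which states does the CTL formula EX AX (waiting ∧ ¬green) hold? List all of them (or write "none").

{Green, Red}

States satisfying AX (waiting ∧ ¬green): {RedYellow}.
States satisfying EX AX (waiting ∧ ¬green): {Green, Red}.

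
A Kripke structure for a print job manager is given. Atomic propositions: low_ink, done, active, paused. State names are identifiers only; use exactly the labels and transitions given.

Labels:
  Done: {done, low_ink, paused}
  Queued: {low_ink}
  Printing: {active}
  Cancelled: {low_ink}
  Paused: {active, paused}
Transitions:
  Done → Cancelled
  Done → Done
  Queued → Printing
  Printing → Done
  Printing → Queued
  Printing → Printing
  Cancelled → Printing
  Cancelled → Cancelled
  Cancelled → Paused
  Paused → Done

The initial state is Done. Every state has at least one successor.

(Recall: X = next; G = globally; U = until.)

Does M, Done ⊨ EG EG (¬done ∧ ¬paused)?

Does not hold

States satisfying EG (¬done ∧ ¬paused): {Queued, Printing, Cancelled}.
States satisfying EG EG (¬done ∧ ¬paused): {Queued, Printing, Cancelled}.
No suitable path/successor from Done witnesses the formula.
Done ∉ Sat(EG EG (¬done ∧ ¬paused)).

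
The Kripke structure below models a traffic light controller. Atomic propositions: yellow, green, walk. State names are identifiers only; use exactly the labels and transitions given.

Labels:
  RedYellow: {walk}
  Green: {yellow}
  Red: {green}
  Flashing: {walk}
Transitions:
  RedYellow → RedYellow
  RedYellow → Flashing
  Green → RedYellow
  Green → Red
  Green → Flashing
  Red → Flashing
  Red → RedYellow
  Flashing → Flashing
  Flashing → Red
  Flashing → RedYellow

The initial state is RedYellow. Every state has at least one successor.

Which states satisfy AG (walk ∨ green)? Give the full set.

{RedYellow, Red, Flashing}

States satisfying walk ∨ green: {RedYellow, Red, Flashing}.
States satisfying AG (walk ∨ green): {RedYellow, Red, Flashing}.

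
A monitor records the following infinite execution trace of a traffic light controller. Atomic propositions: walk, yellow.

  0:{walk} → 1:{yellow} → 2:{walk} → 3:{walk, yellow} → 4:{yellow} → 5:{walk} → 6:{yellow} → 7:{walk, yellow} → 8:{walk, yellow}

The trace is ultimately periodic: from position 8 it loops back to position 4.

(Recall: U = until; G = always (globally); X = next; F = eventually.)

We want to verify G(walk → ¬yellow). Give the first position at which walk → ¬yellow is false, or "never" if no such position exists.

3

Check walk → ¬yellow at each position in order: 0 ✓, 1 ✓, 2 ✓.
At position 3 the labels are {walk, yellow}, so walk → ¬yellow is false there. This is the first violation.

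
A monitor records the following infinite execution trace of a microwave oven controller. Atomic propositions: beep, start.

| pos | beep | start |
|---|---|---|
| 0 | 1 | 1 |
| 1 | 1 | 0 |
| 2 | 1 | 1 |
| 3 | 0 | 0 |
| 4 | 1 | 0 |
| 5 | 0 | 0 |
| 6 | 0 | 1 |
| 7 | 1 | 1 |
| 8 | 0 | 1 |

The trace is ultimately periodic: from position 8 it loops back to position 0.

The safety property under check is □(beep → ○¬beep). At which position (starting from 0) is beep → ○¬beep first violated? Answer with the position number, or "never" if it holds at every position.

At position 0 the labels are {beep, start} and the next position 1 has {beep}, so beep → ○¬beep is false there. This is the first violation.

0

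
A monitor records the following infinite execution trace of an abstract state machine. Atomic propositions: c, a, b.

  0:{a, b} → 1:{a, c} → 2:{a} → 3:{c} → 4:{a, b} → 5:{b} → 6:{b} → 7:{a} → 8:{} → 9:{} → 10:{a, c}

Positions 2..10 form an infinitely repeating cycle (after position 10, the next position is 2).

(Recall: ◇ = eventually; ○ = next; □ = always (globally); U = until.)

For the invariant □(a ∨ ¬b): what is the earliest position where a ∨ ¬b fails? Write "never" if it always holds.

5

Check a ∨ ¬b at each position in order: 0 ✓, 1 ✓, 2 ✓, 3 ✓, 4 ✓.
At position 5 the labels are {b}, so a ∨ ¬b is false there. This is the first violation.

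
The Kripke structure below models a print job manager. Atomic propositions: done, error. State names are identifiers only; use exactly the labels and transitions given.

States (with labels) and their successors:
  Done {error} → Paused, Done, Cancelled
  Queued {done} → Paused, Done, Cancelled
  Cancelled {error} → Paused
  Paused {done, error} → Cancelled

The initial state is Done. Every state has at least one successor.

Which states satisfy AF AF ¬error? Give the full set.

States satisfying AF ¬error: {Queued}.
States satisfying AF AF ¬error: {Queued}.

{Queued}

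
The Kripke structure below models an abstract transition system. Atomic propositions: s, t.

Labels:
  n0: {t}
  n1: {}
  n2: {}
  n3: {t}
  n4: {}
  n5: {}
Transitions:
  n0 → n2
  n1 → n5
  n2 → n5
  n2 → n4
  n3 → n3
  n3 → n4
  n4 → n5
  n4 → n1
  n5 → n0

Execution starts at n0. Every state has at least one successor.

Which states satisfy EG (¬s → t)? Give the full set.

{n3}

States satisfying ¬s → t: {n0, n3}.
States satisfying EG (¬s → t): {n3}.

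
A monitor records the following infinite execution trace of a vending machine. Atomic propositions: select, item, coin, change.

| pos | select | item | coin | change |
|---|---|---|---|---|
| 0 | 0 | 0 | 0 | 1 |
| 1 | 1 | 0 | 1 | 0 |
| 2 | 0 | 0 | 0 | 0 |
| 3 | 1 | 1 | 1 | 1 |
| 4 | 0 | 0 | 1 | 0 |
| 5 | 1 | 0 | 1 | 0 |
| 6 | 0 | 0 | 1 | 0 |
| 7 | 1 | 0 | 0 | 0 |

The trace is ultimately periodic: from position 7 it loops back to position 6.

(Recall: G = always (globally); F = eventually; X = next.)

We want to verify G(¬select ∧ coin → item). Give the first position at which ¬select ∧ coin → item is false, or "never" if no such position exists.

4

Check ¬select ∧ coin → item at each position in order: 0 ✓, 1 ✓, 2 ✓, 3 ✓.
At position 4 the labels are {coin}, so ¬select ∧ coin → item is false there. This is the first violation.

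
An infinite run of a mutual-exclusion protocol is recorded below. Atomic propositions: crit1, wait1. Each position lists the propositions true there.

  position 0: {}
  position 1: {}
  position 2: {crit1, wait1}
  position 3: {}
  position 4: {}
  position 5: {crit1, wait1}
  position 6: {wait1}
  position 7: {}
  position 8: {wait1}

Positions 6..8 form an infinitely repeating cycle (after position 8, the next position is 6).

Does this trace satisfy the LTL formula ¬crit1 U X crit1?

Holds

Walking from position 0: X crit1 first holds at position 1, and ¬crit1 holds at every earlier position along the way, so ¬crit1 U X crit1 holds.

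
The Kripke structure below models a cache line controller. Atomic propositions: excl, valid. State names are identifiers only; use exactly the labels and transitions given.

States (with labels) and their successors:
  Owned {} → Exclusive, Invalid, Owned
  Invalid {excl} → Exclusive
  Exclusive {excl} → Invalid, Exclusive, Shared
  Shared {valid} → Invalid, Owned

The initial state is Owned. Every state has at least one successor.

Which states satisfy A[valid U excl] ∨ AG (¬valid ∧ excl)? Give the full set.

States satisfying valid: {Shared}.
States satisfying excl: {Invalid, Exclusive}.
States satisfying A[valid U excl]: {Invalid, Exclusive}.
States satisfying ¬valid ∧ excl: {Invalid, Exclusive}.
States satisfying AG (¬valid ∧ excl): ∅.
States satisfying A[valid U excl] ∨ AG (¬valid ∧ excl): {Invalid, Exclusive}.

{Invalid, Exclusive}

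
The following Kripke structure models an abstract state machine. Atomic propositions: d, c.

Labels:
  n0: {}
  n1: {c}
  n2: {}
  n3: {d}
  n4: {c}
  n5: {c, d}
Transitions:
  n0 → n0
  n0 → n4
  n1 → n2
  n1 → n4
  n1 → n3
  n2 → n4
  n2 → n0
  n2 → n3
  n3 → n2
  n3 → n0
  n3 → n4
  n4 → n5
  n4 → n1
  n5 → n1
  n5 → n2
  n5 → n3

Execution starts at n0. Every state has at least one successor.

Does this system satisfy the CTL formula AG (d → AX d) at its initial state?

States satisfying d → AX d: {n0, n1, n2, n4}.
States satisfying AG (d → AX d): ∅.
n3 is reachable from n0 and violates d → AX d, so AG fails at n0.
n0 ∉ Sat(AG (d → AX d)).

Does not hold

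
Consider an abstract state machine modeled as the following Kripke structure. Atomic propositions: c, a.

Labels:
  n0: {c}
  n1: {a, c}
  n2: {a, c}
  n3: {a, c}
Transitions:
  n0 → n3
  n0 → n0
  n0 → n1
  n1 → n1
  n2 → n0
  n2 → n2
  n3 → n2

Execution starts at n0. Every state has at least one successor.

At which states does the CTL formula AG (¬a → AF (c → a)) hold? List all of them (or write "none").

States satisfying ¬a → AF (c → a): {n1, n2, n3}.
States satisfying AG (¬a → AF (c → a)): {n1}.

{n1}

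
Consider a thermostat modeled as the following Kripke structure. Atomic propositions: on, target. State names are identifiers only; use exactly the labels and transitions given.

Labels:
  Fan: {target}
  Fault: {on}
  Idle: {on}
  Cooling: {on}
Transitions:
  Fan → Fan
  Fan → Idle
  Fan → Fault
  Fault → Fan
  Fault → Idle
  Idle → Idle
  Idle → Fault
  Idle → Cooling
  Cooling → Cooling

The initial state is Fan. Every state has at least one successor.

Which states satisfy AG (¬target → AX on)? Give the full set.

{Cooling}

States satisfying ¬target → AX on: {Fan, Idle, Cooling}.
States satisfying AG (¬target → AX on): {Cooling}.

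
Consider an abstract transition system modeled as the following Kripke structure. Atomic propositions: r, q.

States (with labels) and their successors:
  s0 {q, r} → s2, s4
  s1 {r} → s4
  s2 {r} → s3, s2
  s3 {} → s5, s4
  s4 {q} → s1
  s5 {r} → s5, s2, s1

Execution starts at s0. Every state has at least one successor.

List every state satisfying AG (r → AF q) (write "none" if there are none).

States satisfying r → AF q: {s0, s1, s3, s4}.
States satisfying AG (r → AF q): {s1, s4}.

{s1, s4}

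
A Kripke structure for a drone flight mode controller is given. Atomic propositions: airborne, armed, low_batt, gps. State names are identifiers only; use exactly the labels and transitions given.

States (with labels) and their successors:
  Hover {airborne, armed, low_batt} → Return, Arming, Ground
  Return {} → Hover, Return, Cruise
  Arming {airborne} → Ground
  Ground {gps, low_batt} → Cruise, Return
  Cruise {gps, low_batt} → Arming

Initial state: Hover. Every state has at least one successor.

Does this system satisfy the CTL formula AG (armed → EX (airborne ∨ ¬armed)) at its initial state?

Satisfied

States satisfying armed → EX (airborne ∨ ¬armed): {Hover, Return, Arming, Ground, Cruise}.
States satisfying AG (armed → EX (airborne ∨ ¬armed)): {Hover, Return, Arming, Ground, Cruise}.
Every state reachable from Hover satisfies armed → EX (airborne ∨ ¬armed).
Hover ∈ Sat(AG (armed → EX (airborne ∨ ¬armed))).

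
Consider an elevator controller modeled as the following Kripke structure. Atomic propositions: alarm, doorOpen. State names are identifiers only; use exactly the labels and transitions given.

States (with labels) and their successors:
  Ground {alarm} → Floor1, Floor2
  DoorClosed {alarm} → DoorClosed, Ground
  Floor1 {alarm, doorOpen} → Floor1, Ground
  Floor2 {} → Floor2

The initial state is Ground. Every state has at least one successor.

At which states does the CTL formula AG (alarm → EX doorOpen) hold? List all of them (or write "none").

{Ground, Floor1, Floor2}

States satisfying alarm → EX doorOpen: {Ground, Floor1, Floor2}.
States satisfying AG (alarm → EX doorOpen): {Ground, Floor1, Floor2}.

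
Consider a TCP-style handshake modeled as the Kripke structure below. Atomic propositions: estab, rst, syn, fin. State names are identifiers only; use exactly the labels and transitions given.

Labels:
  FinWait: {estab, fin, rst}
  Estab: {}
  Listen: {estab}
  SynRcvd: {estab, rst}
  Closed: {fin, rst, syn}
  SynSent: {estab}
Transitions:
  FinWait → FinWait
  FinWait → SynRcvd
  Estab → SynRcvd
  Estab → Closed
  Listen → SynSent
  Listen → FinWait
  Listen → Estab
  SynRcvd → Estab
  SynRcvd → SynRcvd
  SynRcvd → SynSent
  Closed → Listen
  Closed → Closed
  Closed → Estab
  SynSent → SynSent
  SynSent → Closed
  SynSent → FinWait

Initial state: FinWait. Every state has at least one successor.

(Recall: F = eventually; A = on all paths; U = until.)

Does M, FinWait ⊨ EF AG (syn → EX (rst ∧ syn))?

States satisfying AG (syn → EX (rst ∧ syn)): {FinWait, Estab, Listen, SynRcvd, Closed, SynSent}.
States satisfying EF AG (syn → EX (rst ∧ syn)): {FinWait, Estab, Listen, SynRcvd, Closed, SynSent}.
Some path from FinWait reaches a state where AG (syn → EX (rst ∧ syn)) holds.
FinWait ∈ Sat(EF AG (syn → EX (rst ∧ syn))).

Yes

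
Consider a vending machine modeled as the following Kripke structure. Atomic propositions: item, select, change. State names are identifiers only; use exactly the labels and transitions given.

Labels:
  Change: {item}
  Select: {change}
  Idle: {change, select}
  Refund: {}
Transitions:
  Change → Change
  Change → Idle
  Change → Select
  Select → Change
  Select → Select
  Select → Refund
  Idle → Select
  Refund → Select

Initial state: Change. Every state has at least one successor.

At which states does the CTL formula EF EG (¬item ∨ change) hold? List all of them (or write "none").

States satisfying EG (¬item ∨ change): {Select, Idle, Refund}.
States satisfying EF EG (¬item ∨ change): {Change, Select, Idle, Refund}.

{Change, Select, Idle, Refund}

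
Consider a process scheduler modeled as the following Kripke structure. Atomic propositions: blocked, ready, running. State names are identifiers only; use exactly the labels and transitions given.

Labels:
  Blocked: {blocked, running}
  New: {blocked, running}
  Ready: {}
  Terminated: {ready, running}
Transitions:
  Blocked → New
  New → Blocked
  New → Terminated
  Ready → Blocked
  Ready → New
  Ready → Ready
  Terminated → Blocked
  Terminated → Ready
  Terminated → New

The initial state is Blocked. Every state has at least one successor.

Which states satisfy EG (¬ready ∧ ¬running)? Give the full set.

{Ready}

States satisfying ¬ready ∧ ¬running: {Ready}.
States satisfying EG (¬ready ∧ ¬running): {Ready}.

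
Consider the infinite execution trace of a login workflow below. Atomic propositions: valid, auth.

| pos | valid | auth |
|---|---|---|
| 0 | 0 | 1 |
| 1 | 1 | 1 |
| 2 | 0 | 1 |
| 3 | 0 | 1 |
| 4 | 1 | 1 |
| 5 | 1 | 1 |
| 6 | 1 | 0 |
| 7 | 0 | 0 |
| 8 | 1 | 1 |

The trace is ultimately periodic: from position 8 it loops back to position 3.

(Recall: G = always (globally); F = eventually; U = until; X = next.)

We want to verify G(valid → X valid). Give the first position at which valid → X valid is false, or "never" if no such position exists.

Check valid → X valid at each position in order: 0 ✓.
At position 1 the labels are {auth, valid} and the next position 2 has {auth}, so valid → X valid is false there. This is the first violation.

1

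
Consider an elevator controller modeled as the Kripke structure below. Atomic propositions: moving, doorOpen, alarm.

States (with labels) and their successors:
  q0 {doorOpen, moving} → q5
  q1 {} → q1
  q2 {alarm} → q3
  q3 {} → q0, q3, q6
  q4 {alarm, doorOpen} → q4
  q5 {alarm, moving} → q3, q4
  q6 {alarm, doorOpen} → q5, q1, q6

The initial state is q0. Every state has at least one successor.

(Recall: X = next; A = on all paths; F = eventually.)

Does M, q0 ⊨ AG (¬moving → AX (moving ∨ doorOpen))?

States satisfying ¬moving → AX (moving ∨ doorOpen): {q0, q4, q5}.
States satisfying AG (¬moving → AX (moving ∨ doorOpen)): {q4}.
q1 is reachable from q0 and violates ¬moving → AX (moving ∨ doorOpen), so AG fails at q0.
q0 ∉ Sat(AG (¬moving → AX (moving ∨ doorOpen))).

Does not hold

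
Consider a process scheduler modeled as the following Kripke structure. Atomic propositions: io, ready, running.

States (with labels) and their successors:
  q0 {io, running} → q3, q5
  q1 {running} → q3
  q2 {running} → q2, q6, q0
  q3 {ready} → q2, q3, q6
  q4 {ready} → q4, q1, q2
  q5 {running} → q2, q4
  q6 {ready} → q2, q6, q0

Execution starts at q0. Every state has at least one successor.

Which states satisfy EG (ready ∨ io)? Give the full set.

States satisfying ready ∨ io: {q0, q3, q4, q6}.
States satisfying EG (ready ∨ io): {q0, q3, q4, q6}.

{q0, q3, q4, q6}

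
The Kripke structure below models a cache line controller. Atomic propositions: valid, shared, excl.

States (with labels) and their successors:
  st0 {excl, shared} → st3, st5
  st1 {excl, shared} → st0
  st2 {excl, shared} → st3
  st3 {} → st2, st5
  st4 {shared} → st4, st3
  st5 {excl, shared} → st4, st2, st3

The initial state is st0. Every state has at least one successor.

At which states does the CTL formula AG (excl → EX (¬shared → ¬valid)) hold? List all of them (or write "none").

{st0, st1, st2, st3, st4, st5}

States satisfying excl → EX (¬shared → ¬valid): {st0, st1, st2, st3, st4, st5}.
States satisfying AG (excl → EX (¬shared → ¬valid)): {st0, st1, st2, st3, st4, st5}.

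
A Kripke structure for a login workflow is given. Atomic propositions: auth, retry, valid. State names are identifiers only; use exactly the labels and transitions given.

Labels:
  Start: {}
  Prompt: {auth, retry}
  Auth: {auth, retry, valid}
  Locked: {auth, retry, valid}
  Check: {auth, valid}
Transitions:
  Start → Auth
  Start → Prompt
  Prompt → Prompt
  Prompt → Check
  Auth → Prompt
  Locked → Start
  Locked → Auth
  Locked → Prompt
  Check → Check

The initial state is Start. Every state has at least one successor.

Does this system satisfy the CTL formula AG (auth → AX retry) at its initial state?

States satisfying auth → AX retry: {Start, Auth}.
States satisfying AG (auth → AX retry): ∅.
Check is reachable from Start and violates auth → AX retry, so AG fails at Start.
Start ∉ Sat(AG (auth → AX retry)).

Does not hold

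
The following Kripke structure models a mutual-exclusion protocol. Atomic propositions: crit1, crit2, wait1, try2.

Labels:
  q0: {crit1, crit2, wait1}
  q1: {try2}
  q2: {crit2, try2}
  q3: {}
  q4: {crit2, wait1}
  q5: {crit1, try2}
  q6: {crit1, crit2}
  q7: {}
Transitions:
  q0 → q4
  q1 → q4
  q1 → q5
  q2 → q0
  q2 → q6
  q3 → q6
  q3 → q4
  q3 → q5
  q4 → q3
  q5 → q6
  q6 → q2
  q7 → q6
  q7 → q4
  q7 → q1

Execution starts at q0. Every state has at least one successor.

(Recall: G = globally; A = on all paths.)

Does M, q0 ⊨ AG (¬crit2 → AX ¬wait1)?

No

States satisfying ¬crit2 → AX ¬wait1: {q0, q2, q4, q5, q6}.
States satisfying AG (¬crit2 → AX ¬wait1): ∅.
q3 is reachable from q0 and violates ¬crit2 → AX ¬wait1, so AG fails at q0.
q0 ∉ Sat(AG (¬crit2 → AX ¬wait1)).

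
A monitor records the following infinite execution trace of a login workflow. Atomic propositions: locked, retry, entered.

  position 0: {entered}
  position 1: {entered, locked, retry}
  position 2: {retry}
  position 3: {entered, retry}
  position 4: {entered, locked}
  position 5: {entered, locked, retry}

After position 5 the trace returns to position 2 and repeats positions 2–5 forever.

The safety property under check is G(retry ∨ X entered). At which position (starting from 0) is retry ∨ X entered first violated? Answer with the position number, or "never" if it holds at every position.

never

retry ∨ X entered holds at every position 0..5, and those are all the positions the trace ever visits, so the invariant G(retry ∨ X entered) is never violated.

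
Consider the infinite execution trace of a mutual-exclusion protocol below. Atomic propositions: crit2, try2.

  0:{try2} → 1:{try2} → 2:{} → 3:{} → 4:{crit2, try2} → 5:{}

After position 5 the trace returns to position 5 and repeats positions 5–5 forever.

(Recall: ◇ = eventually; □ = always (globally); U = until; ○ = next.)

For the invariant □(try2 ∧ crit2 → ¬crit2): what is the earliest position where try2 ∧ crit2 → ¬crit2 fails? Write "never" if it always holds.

Check try2 ∧ crit2 → ¬crit2 at each position in order: 0 ✓, 1 ✓, 2 ✓, 3 ✓.
At position 4 the labels are {crit2, try2}, so try2 ∧ crit2 → ¬crit2 is false there. This is the first violation.

4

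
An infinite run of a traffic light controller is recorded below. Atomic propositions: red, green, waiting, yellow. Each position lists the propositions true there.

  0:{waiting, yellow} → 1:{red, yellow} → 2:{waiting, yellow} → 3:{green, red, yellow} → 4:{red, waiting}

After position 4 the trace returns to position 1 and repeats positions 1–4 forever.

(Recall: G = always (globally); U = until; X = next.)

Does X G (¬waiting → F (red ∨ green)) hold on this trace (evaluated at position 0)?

The position after 0 is 1; G (¬waiting → F (red ∨ green)) is true there.

Satisfied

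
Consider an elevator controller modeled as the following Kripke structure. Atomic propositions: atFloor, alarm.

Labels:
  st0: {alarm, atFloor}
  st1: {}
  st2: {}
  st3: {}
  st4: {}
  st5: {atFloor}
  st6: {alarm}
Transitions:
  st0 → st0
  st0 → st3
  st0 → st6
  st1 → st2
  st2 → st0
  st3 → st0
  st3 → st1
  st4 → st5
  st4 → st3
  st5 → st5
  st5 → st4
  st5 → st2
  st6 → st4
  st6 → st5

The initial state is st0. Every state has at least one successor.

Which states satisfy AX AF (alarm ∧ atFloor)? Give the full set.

States satisfying AF (alarm ∧ atFloor): {st0, st1, st2, st3}.
States satisfying AX AF (alarm ∧ atFloor): {st1, st2, st3}.

{st1, st2, st3}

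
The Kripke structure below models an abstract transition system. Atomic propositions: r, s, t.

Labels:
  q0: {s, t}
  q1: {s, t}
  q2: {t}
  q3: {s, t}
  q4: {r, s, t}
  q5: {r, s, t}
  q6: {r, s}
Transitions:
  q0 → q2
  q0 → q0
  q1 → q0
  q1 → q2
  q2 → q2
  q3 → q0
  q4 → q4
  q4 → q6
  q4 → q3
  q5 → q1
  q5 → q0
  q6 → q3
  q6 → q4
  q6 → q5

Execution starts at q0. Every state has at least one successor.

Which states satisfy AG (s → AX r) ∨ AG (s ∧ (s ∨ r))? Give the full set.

States satisfying s → AX r: {q2}.
States satisfying AG (s → AX r): {q2}.
States satisfying s ∧ (s ∨ r): {q0, q1, q3, q4, q5, q6}.
States satisfying AG (s ∧ (s ∨ r)): ∅.
States satisfying AG (s → AX r) ∨ AG (s ∧ (s ∨ r)): {q2}.

{q2}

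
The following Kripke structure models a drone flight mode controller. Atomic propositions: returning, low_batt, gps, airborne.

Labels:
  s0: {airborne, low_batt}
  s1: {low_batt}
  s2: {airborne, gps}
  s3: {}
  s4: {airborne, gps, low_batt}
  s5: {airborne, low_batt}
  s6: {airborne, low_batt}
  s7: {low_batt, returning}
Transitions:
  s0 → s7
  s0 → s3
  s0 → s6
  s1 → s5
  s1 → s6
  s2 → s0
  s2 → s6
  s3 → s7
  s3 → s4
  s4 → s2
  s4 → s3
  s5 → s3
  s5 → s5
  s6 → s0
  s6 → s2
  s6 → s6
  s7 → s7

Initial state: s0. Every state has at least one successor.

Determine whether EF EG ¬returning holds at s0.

Holds

States satisfying EG ¬returning: {s0, s1, s2, s3, s4, s5, s6}.
States satisfying EF EG ¬returning: {s0, s1, s2, s3, s4, s5, s6}.
Some path from s0 reaches a state where EG ¬returning holds.
s0 ∈ Sat(EF EG ¬returning).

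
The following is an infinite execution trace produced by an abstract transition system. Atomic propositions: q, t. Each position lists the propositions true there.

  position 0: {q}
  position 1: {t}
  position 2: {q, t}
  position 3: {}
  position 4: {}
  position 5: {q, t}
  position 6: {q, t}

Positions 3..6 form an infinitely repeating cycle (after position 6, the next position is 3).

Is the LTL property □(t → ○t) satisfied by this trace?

t → ○t must hold at every position from 0 onward. It fails at position 2, so □(t → ○t) is false.
Positions where t holds: 1, 2, 5, 6.
Check ○t at each: 1→ok, 2→fails, 5→ok, 6→fails.

Does not hold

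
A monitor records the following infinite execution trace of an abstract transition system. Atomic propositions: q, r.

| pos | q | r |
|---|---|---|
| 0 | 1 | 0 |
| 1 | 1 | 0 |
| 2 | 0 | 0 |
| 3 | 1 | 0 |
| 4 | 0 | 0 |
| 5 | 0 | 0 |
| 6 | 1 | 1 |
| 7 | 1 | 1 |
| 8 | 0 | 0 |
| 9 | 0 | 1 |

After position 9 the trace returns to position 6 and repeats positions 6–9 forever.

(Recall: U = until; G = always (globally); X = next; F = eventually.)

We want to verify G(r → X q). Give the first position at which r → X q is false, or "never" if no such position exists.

7

Check r → X q at each position in order: 0 ✓, 1 ✓, 2 ✓, 3 ✓, 4 ✓, 5 ✓, 6 ✓.
At position 7 the labels are {q, r} and the next position 8 has {}, so r → X q is false there. This is the first violation.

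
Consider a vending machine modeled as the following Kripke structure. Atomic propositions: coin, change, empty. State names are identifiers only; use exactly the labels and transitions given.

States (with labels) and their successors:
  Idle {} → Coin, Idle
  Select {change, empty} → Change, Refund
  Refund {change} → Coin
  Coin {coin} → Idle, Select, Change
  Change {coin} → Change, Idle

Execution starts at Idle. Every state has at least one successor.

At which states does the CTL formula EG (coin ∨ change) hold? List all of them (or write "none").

States satisfying coin ∨ change: {Select, Refund, Coin, Change}.
States satisfying EG (coin ∨ change): {Select, Refund, Coin, Change}.

{Select, Refund, Coin, Change}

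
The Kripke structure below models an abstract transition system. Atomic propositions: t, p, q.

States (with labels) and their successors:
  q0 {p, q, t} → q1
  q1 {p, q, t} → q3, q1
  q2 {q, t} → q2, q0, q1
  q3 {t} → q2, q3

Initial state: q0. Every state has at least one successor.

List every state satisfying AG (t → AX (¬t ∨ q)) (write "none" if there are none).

none

States satisfying t → AX (¬t ∨ q): {q0, q2}.
States satisfying AG (t → AX (¬t ∨ q)): ∅.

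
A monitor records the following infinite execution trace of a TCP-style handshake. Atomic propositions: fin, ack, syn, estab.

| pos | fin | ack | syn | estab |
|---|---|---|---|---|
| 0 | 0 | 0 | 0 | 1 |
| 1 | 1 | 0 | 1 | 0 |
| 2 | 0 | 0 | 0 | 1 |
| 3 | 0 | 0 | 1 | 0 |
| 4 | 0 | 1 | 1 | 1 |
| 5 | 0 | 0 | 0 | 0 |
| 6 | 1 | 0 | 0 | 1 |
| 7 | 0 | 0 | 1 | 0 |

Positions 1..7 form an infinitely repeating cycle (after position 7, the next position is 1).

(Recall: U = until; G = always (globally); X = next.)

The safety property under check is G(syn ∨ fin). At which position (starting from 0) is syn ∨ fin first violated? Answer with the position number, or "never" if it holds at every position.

0

At position 0 the labels are {estab}, so syn ∨ fin is false there. This is the first violation.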